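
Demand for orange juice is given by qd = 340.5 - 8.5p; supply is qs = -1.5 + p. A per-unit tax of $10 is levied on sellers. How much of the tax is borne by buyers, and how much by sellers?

Buyers bear 20/19, sellers bear 170/19

Pre-tax equilibrium: p* = 36, q* = 34.5.
Tax on sellers shifts supply to qs = -1.5 + 1(p − 10) = -11.5 + p.
340.5 - 8.5p = -11.5 + p gives buyer price pb = 704/19; sellers receive ps = 704/19 − 10 = 514/19.
New quantity: q = 340.5 − 8.5(704/19) = 971/38.
Buyer burden = 704/19 − 36 = 20/19; seller burden = 36 − 514/19 = 170/19.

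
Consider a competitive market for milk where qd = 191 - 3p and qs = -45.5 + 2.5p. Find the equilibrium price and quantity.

Set qd = qs: 191 - 3p = -45.5 + 2.5p.
236.5 = 5.5p, so p* = 43.
q* = 191 − 3(43) = 62.

p* = 43, q* = 62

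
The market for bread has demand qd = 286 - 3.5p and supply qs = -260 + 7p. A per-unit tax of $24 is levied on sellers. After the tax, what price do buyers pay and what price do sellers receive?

Pre-tax equilibrium: p* = 52, q* = 104.
Tax on sellers shifts supply to qs = -260 + 7(p − 24) = -428 + 7p.
286 - 3.5p = -428 + 7p gives buyer price pb = 68; sellers receive ps = 68 − 24 = 44.
New quantity: q = 286 − 3.5(68) = 48.

Buyers pay $68, sellers receive $44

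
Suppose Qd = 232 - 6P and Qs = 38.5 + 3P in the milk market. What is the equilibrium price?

P* = 21.5

Set Qd = Qs: 232 - 6P = 38.5 + 3P.
193.5 = 9P, so P* = 21.5.
Q* = 232 − 6(21.5) = 103.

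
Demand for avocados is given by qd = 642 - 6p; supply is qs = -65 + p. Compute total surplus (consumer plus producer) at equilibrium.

Equilibrium: 642 - 6p = -65 + p gives p* = 101, q* = 36.
Demand choke price: p = 107; supply starts at p = 65.
CS = ½(107 − 101)(36) = 108; PS = ½(101 − 65)(36) = 648.

Total surplus = 756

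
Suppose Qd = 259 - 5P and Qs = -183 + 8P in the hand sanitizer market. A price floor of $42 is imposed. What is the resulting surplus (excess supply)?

Surplus = 104

Equilibrium price would be P* = 34, so the floor at 42 binds.
At P = 42: Qd = 49, Qs = 153.
Surplus = 153 − 49 = 104.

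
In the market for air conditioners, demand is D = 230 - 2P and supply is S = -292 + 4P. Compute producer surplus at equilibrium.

Equilibrium: 230 - 2P = -292 + 4P gives P* = 87, Q* = 56.
Supply starts at P = 73 (where S = 0).
PS = ½(87 − 73)(56) = 392.

Producer surplus = 392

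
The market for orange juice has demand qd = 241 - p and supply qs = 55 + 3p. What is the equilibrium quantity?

q* = 194.5

Set qd = qs: 241 - p = 55 + 3p.
186 = 4p, so p* = 46.5.
q* = 241 − 1(46.5) = 194.5.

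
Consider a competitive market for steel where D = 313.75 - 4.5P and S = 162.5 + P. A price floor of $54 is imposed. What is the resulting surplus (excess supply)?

Surplus = 145.75

Equilibrium price would be P* = 27.5, so the floor at 54 binds.
At P = 54: D = 70.75, S = 216.5.
Surplus = 216.5 − 70.75 = 145.75.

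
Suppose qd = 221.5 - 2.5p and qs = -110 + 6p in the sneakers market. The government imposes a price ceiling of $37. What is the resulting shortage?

Shortage = 17

Equilibrium price would be p* = 39, so the ceiling at 37 binds.
At p = 37: qd = 221.5 − 2.5(37) = 129, qs = -110 + 6(37) = 112.
Shortage = 129 − 112 = 17.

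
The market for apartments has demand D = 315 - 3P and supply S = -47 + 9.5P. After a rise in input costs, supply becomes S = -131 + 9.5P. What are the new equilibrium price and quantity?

Original equilibrium: P* = 28.96, Q* = 228.12.
New equilibrium: 315 - 3P = -131 + 9.5P, so 446 = 12.5P and P' = 35.68; Q' = 315 − 3(35.68) = 207.96.

P' = 35.68, Q' = 207.96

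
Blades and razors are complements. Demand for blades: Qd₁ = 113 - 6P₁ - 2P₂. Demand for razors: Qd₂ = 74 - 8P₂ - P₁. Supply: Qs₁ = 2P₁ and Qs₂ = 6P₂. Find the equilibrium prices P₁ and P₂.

Market 1: 113 - 6P₁ - 2P₂ = 2P₁ → 8P₁ + 2P₂ = 113.
Market 2: 14P₂ + P₁ = 74.
Eliminating P₂: 14×(1) − 2×(2) gives 110P₁ = 1434, so P₁ = 717/55.
Back-substitute into (2): P₂ = (74 − 1×717/55) / 14 = 479/110.

P₁ = 717/55, P₂ = 479/110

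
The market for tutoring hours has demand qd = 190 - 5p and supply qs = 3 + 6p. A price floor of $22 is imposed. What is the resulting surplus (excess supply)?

Surplus = 55

Equilibrium price would be p* = 17, so the floor at 22 binds.
At p = 22: qd = 80, qs = 135.
Surplus = 135 − 80 = 55.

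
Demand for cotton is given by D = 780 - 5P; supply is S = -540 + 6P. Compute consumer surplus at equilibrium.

Equilibrium: 780 - 5P = -540 + 6P gives P* = 120, Q* = 180.
Demand choke price (D = 0): P = 156.
CS = ½(156 − 120)(180) = 3240.

Consumer surplus = 3240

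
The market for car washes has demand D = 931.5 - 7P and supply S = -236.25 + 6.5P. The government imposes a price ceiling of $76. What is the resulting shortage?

Equilibrium price would be P* = 86.5, so the ceiling at 76 binds.
At P = 76: D = 931.5 − 7(76) = 399.5, S = -236.25 + 6.5(76) = 257.75.
Shortage = 399.5 − 257.75 = 141.75.

Shortage = 141.75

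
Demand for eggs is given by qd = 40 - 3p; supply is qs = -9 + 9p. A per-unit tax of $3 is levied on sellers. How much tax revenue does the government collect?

Pre-tax equilibrium: p* = 49/12, q* = 27.75.
Tax on sellers shifts supply to qs = -9 + 9(p − 3) = -36 + 9p.
40 - 3p = -36 + 9p gives buyer price pb = 19/3; sellers receive ps = 19/3 − 3 = 10/3.
New quantity: q = 40 − 3(19/3) = 21.
Revenue = 3 × 21 = 63.

Tax revenue = 63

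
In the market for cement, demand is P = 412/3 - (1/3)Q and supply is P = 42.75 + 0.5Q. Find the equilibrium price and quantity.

P* = 99.5, Q* = 113.5

Set the two price expressions equal: 412/3 - (1/3)Q = 42.75 + 0.5Q.
1135/12 = (5/6)Q, so Q* = 113.5.
P* = 412/3 − (1/3)(113.5) = 99.5.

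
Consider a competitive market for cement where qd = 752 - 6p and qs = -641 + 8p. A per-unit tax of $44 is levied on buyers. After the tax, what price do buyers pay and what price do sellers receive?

Buyers pay 1745/14, sellers receive 1129/14

Pre-tax equilibrium: p* = 99.5, q* = 155.
Tax on buyers shifts demand to qd = 752 − 6(p + 44) = 488 - 6p.
488 - 6p = -641 + 8p gives seller price ps = 1129/14; buyers pay pb = 1129/14 + 44 = 1745/14.
New quantity: q = 752 − 6(1745/14) = 29/7.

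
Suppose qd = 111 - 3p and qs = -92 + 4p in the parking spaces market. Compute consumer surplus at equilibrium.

Consumer surplus = 96

Equilibrium: 111 - 3p = -92 + 4p gives p* = 29, q* = 24.
Demand choke price (qd = 0): p = 37.
CS = ½(37 − 29)(24) = 96.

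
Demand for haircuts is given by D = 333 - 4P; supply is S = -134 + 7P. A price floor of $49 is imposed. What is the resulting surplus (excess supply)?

Surplus = 72

Equilibrium price would be P* = 467/11, so the floor at 49 binds.
At P = 49: D = 137, S = 209.
Surplus = 209 − 137 = 72.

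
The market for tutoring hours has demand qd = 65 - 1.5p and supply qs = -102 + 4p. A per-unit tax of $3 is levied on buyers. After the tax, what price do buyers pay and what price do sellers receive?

Pre-tax equilibrium: p* = 334/11, q* = 214/11.
Tax on buyers shifts demand to qd = 65 − 1.5(p + 3) = 60.5 - 1.5p.
60.5 - 1.5p = -102 + 4p gives seller price ps = 325/11; buyers pay pb = 325/11 + 3 = 358/11.
New quantity: q = 65 − 1.5(358/11) = 178/11.

Buyers pay 358/11, sellers receive 325/11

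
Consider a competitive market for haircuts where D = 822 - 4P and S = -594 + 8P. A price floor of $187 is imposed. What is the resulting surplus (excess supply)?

Equilibrium price would be P* = 118, so the floor at 187 binds.
At P = 187: D = 74, S = 902.
Surplus = 902 − 74 = 828.

Surplus = 828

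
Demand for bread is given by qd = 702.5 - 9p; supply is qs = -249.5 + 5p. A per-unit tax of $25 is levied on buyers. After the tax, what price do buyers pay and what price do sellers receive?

Buyers pay 1077/14, sellers receive 727/14

Pre-tax equilibrium: p* = 68, q* = 90.5.
Tax on buyers shifts demand to qd = 702.5 − 9(p + 25) = 477.5 - 9p.
477.5 - 9p = -249.5 + 5p gives seller price ps = 727/14; buyers pay pb = 727/14 + 25 = 1077/14.
New quantity: q = 702.5 − 9(1077/14) = 71/7.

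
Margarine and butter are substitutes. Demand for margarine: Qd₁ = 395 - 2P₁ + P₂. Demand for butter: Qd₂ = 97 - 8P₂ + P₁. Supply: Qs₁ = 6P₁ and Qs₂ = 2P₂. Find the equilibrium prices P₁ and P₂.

Market 1: 395 - 2P₁ + P₂ = 6P₁ → 8P₁ - P₂ = 395.
Market 2: 10P₂ - P₁ = 97.
Eliminating P₂: 10×(1) + 1×(2) gives 79P₁ = 4047, so P₁ = 4047/79.
Back-substitute into (2): P₂ = (97 + 1×4047/79) / 10 = 1171/79.

P₁ = 4047/79, P₂ = 1171/79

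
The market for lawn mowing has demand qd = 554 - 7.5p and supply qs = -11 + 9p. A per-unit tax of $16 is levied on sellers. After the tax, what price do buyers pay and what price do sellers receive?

Buyers pay 1418/33, sellers receive 890/33

Pre-tax equilibrium: p* = 1130/33, q* = 3269/11.
Tax on sellers shifts supply to qs = -11 + 9(p − 16) = -155 + 9p.
554 - 7.5p = -155 + 9p gives buyer price pb = 1418/33; sellers receive ps = 1418/33 − 16 = 890/33.
New quantity: q = 554 − 7.5(1418/33) = 2549/11.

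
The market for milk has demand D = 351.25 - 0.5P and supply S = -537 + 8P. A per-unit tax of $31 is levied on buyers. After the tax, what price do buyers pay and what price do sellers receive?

Pre-tax equilibrium: P* = 104.5, Q* = 299.
Tax on buyers shifts demand to D = 351.25 − 0.5(P + 31) = 335.75 - 0.5P.
335.75 - 0.5P = -537 + 8P gives seller price Ps = 3491/34; buyers pay Pb = 3491/34 + 31 = 4545/34.
New quantity: Q = 351.25 − 0.5(4545/34) = 4835/17.

Buyers pay 4545/34, sellers receive 3491/34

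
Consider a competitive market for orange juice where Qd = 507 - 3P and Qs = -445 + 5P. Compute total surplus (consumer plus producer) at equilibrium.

Total surplus = 6000

Equilibrium: 507 - 3P = -445 + 5P gives P* = 119, Q* = 150.
Demand choke price: P = 169; supply starts at P = 89.
CS = ½(169 − 119)(150) = 3750; PS = ½(119 − 89)(150) = 2250.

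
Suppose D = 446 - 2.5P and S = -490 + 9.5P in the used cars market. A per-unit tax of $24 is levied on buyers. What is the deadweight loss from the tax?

Pre-tax equilibrium: P* = 78, Q* = 251.
Tax on buyers shifts demand to D = 446 − 2.5(P + 24) = 386 - 2.5P.
386 - 2.5P = -490 + 9.5P gives seller price Ps = 73; buyers pay Pb = 73 + 24 = 97.
New quantity: Q = 446 − 2.5(97) = 203.5.
DWL = ½ × 24 × (251 − 203.5) = 570.

Deadweight loss = 570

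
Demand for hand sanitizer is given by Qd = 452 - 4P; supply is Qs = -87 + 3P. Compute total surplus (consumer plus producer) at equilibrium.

Equilibrium: 452 - 4P = -87 + 3P gives P* = 77, Q* = 144.
Demand choke price: P = 113; supply starts at P = 29.
CS = ½(113 − 77)(144) = 2592; PS = ½(77 − 29)(144) = 3456.

Total surplus = 6048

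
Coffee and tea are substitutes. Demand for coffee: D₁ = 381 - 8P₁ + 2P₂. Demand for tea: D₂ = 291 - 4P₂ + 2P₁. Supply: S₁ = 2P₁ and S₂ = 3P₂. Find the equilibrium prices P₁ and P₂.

P₁ = 1083/22, P₂ = 612/11

Market 1: 381 - 8P₁ + 2P₂ = 2P₁ → 10P₁ - 2P₂ = 381.
Market 2: 7P₂ - 2P₁ = 291.
Eliminating P₂: 7×(1) + 2×(2) gives 66P₁ = 3249, so P₁ = 1083/22.
Back-substitute into (2): P₂ = (291 + 2×1083/22) / 7 = 612/11.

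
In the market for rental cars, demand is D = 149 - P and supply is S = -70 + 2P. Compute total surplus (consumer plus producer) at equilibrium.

Total surplus = 4332

Equilibrium: 149 - P = -70 + 2P gives P* = 73, Q* = 76.
Demand choke price: P = 149; supply starts at P = 35.
CS = ½(149 − 73)(76) = 2888; PS = ½(73 − 35)(76) = 1444.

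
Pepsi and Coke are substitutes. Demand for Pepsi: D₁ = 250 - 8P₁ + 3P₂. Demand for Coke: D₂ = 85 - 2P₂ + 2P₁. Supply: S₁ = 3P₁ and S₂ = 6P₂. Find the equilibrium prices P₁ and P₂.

P₁ = 27.5, P₂ = 17.5

Market 1: 250 - 8P₁ + 3P₂ = 3P₁ → 11P₁ - 3P₂ = 250.
Market 2: 8P₂ - 2P₁ = 85.
Eliminating P₂: 8×(1) + 3×(2) gives 82P₁ = 2255, so P₁ = 27.5.
Back-substitute into (2): P₂ = (85 + 2×27.5) / 8 = 17.5.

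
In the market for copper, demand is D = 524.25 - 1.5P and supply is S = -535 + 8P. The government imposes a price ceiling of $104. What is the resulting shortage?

Shortage = 71.25

Equilibrium price would be P* = 111.5, so the ceiling at 104 binds.
At P = 104: D = 524.25 − 1.5(104) = 368.25, S = -535 + 8(104) = 297.
Shortage = 368.25 − 297 = 71.25.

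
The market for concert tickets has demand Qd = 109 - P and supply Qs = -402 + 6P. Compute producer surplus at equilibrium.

Producer surplus = 108

Equilibrium: 109 - P = -402 + 6P gives P* = 73, Q* = 36.
Supply starts at P = 67 (where Qs = 0).
PS = ½(73 − 67)(36) = 108.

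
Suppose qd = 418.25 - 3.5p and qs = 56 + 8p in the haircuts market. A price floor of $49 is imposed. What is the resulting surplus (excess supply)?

Surplus = 201.25

Equilibrium price would be p* = 31.5, so the floor at 49 binds.
At p = 49: qd = 246.75, qs = 448.
Surplus = 448 − 246.75 = 201.25.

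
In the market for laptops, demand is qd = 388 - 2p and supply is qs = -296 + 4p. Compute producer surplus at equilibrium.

Producer surplus = 3200

Equilibrium: 388 - 2p = -296 + 4p gives p* = 114, q* = 160.
Supply starts at p = 74 (where qs = 0).
PS = ½(114 − 74)(160) = 3200.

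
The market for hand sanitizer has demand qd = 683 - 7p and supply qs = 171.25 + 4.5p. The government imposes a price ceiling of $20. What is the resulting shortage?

Equilibrium price would be p* = 44.5, so the ceiling at 20 binds.
At p = 20: qd = 683 − 7(20) = 543, qs = 171.25 + 4.5(20) = 261.25.
Shortage = 543 − 261.25 = 281.75.

Shortage = 281.75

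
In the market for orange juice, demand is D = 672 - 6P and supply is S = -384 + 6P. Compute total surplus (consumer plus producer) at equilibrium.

Equilibrium: 672 - 6P = -384 + 6P gives P* = 88, Q* = 144.
Demand choke price: P = 112; supply starts at P = 64.
CS = ½(112 − 88)(144) = 1728; PS = ½(88 − 64)(144) = 1728.

Total surplus = 3456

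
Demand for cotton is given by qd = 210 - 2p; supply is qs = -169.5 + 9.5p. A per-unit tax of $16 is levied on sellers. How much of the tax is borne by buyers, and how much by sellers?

Buyers bear 304/23, sellers bear 64/23

Pre-tax equilibrium: p* = 33, q* = 144.
Tax on sellers shifts supply to qs = -169.5 + 9.5(p − 16) = -321.5 + 9.5p.
210 - 2p = -321.5 + 9.5p gives buyer price pb = 1063/23; sellers receive ps = 1063/23 − 16 = 695/23.
New quantity: q = 210 − 2(1063/23) = 2704/23.
Buyer burden = 1063/23 − 33 = 304/23; seller burden = 33 − 695/23 = 64/23.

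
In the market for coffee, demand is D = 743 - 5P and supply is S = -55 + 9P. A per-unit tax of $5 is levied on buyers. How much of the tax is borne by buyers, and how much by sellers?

Buyers bear 45/14, sellers bear 25/14

Pre-tax equilibrium: P* = 57, Q* = 458.
Tax on buyers shifts demand to D = 743 − 5(P + 5) = 718 - 5P.
718 - 5P = -55 + 9P gives seller price Ps = 773/14; buyers pay Pb = 773/14 + 5 = 843/14.
New quantity: Q = 743 − 5(843/14) = 6187/14.
Buyer burden = 843/14 − 57 = 45/14; seller burden = 57 − 773/14 = 25/14.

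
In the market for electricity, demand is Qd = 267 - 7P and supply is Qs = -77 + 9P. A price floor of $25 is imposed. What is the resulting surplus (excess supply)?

Equilibrium price would be P* = 21.5, so the floor at 25 binds.
At P = 25: Qd = 92, Qs = 148.
Surplus = 148 − 92 = 56.

Surplus = 56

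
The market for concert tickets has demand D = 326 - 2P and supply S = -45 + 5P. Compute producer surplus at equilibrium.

Equilibrium: 326 - 2P = -45 + 5P gives P* = 53, Q* = 220.
Supply starts at P = 9 (where S = 0).
PS = ½(53 − 9)(220) = 4840.

Producer surplus = 4840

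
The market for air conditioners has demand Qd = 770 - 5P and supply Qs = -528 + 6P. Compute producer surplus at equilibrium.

Equilibrium: 770 - 5P = -528 + 6P gives P* = 118, Q* = 180.
Supply starts at P = 88 (where Qs = 0).
PS = ½(118 − 88)(180) = 2700.

Producer surplus = 2700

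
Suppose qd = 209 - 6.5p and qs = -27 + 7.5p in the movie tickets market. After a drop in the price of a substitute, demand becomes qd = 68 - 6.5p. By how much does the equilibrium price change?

Δp = -141/14

Original equilibrium: p* = 118/7, q* = 696/7.
New equilibrium: 68 - 6.5p = -27 + 7.5p, so 95 = 14p and p' = 95/14; q' = 68 − 6.5(95/14) = 669/28.
Change in price: 95/14 − 118/7 = -141/14.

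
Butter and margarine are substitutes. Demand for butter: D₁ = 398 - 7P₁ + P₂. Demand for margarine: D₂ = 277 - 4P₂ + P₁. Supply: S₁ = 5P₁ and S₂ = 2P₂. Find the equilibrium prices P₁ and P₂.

P₁ = 2665/71, P₂ = 3722/71

Market 1: 398 - 7P₁ + P₂ = 5P₁ → 12P₁ - P₂ = 398.
Market 2: 6P₂ - P₁ = 277.
Eliminating P₂: 6×(1) + 1×(2) gives 71P₁ = 2665, so P₁ = 2665/71.
Back-substitute into (2): P₂ = (277 + 1×2665/71) / 6 = 3722/71.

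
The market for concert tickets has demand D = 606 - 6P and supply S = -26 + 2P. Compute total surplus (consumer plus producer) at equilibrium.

Equilibrium: 606 - 6P = -26 + 2P gives P* = 79, Q* = 132.
Demand choke price: P = 101; supply starts at P = 13.
CS = ½(101 − 79)(132) = 1452; PS = ½(79 − 13)(132) = 4356.

Total surplus = 5808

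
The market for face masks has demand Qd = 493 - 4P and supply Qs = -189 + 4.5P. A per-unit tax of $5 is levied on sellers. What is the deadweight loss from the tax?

Deadweight loss = 450/17

Pre-tax equilibrium: P* = 1364/17, Q* = 2925/17.
Tax on sellers shifts supply to Qs = -189 + 4.5(P − 5) = -211.5 + 4.5P.
493 - 4P = -211.5 + 4.5P gives buyer price Pb = 1409/17; sellers receive Ps = 1409/17 − 5 = 1324/17.
New quantity: Q = 493 − 4(1409/17) = 2745/17.
DWL = ½ × 5 × (2925/17 − 2745/17) = 450/17.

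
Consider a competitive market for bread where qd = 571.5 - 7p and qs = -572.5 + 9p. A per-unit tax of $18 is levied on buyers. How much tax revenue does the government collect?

Tax revenue = 2.25

Pre-tax equilibrium: p* = 71.5, q* = 71.
Tax on buyers shifts demand to qd = 571.5 − 7(p + 18) = 445.5 - 7p.
445.5 - 7p = -572.5 + 9p gives seller price ps = 63.625; buyers pay pb = 63.625 + 18 = 81.625.
New quantity: q = 571.5 − 7(81.625) = 0.125.
Revenue = 18 × 0.125 = 2.25.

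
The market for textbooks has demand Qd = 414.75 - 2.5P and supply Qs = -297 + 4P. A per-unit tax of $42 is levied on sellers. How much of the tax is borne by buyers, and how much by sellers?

Pre-tax equilibrium: P* = 109.5, Q* = 141.
Tax on sellers shifts supply to Qs = -297 + 4(P − 42) = -465 + 4P.
414.75 - 2.5P = -465 + 4P gives buyer price Pb = 3519/26; sellers receive Ps = 3519/26 − 42 = 2427/26.
New quantity: Q = 414.75 − 2.5(3519/26) = 993/13.
Buyer burden = 3519/26 − 109.5 = 336/13; seller burden = 109.5 − 2427/26 = 210/13.

Buyers bear 336/13, sellers bear 210/13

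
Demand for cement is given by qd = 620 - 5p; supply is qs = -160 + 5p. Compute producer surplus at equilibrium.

Equilibrium: 620 - 5p = -160 + 5p gives p* = 78, q* = 230.
Supply starts at p = 32 (where qs = 0).
PS = ½(78 − 32)(230) = 5290.

Producer surplus = 5290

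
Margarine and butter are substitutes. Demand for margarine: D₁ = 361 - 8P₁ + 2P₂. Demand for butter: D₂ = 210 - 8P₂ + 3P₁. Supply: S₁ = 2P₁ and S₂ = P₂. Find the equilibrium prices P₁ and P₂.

Market 1: 361 - 8P₁ + 2P₂ = 2P₁ → 10P₁ - 2P₂ = 361.
Market 2: 9P₂ - 3P₁ = 210.
Eliminating P₂: 9×(1) + 2×(2) gives 84P₁ = 3669, so P₁ = 1223/28.
Back-substitute into (2): P₂ = (210 + 3×1223/28) / 9 = 1061/28.

P₁ = 1223/28, P₂ = 1061/28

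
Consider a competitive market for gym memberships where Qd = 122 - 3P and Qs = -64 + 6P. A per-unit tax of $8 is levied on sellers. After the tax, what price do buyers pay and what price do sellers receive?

Buyers pay $26, sellers receive $18

Pre-tax equilibrium: P* = 62/3, Q* = 60.
Tax on sellers shifts supply to Qs = -64 + 6(P − 8) = -112 + 6P.
122 - 3P = -112 + 6P gives buyer price Pb = 26; sellers receive Ps = 26 − 8 = 18.
New quantity: Q = 122 − 3(26) = 44.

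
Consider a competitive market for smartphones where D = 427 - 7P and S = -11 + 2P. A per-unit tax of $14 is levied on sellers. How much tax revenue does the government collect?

Pre-tax equilibrium: P* = 146/3, Q* = 259/3.
Tax on sellers shifts supply to S = -11 + 2(P − 14) = -39 + 2P.
427 - 7P = -39 + 2P gives buyer price Pb = 466/9; sellers receive Ps = 466/9 − 14 = 340/9.
New quantity: Q = 427 − 7(466/9) = 581/9.
Revenue = 14 × 581/9 = 8134/9.

Tax revenue = 8134/9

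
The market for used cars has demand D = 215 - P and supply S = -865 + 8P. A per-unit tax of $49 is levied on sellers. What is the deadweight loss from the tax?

Pre-tax equilibrium: P* = 120, Q* = 95.
Tax on sellers shifts supply to S = -865 + 8(P − 49) = -1257 + 8P.
215 - P = -1257 + 8P gives buyer price Pb = 1472/9; sellers receive Ps = 1472/9 − 49 = 1031/9.
New quantity: Q = 215 − 1(1472/9) = 463/9.
DWL = ½ × 49 × (95 − 463/9) = 9604/9.

Deadweight loss = 9604/9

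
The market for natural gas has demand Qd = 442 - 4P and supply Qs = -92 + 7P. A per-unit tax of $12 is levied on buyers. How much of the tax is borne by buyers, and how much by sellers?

Pre-tax equilibrium: P* = 534/11, Q* = 2726/11.
Tax on buyers shifts demand to Qd = 442 − 4(P + 12) = 394 - 4P.
394 - 4P = -92 + 7P gives seller price Ps = 486/11; buyers pay Pb = 486/11 + 12 = 618/11.
New quantity: Q = 442 − 4(618/11) = 2390/11.
Buyer burden = 618/11 − 534/11 = 84/11; seller burden = 534/11 − 486/11 = 48/11.

Buyers bear 84/11, sellers bear 48/11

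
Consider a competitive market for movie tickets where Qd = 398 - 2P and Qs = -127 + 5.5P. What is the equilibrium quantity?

Set Qd = Qs: 398 - 2P = -127 + 5.5P.
525 = 7.5P, so P* = 70.
Q* = 398 − 2(70) = 258.

Q* = 258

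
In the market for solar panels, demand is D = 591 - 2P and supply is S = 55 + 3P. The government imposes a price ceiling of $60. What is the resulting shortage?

Equilibrium price would be P* = 107.2, so the ceiling at 60 binds.
At P = 60: D = 591 − 2(60) = 471, S = 55 + 3(60) = 235.
Shortage = 471 − 235 = 236.

Shortage = 236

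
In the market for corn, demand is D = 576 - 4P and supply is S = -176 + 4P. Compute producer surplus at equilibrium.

Producer surplus = 5000

Equilibrium: 576 - 4P = -176 + 4P gives P* = 94, Q* = 200.
Supply starts at P = 44 (where S = 0).
PS = ½(94 − 44)(200) = 5000.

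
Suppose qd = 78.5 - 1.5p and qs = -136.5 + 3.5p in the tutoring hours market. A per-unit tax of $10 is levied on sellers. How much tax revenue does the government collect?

Tax revenue = 35

Pre-tax equilibrium: p* = 43, q* = 14.
Tax on sellers shifts supply to qs = -136.5 + 3.5(p − 10) = -171.5 + 3.5p.
78.5 - 1.5p = -171.5 + 3.5p gives buyer price pb = 50; sellers receive ps = 50 − 10 = 40.
New quantity: q = 78.5 − 1.5(50) = 3.5.
Revenue = 10 × 3.5 = 35.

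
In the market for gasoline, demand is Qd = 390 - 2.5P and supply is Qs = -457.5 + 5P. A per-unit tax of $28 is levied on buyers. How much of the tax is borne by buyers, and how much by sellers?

Pre-tax equilibrium: P* = 113, Q* = 107.5.
Tax on buyers shifts demand to Qd = 390 − 2.5(P + 28) = 320 - 2.5P.
320 - 2.5P = -457.5 + 5P gives seller price Ps = 311/3; buyers pay Pb = 311/3 + 28 = 395/3.
New quantity: Q = 390 − 2.5(395/3) = 365/6.
Buyer burden = 395/3 − 113 = 56/3; seller burden = 113 − 311/3 = 28/3.

Buyers bear 56/3, sellers bear 28/3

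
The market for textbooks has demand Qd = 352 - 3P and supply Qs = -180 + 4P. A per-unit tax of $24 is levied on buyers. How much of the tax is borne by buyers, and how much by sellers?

Buyers bear 96/7, sellers bear 72/7

Pre-tax equilibrium: P* = 76, Q* = 124.
Tax on buyers shifts demand to Qd = 352 − 3(P + 24) = 280 - 3P.
280 - 3P = -180 + 4P gives seller price Ps = 460/7; buyers pay Pb = 460/7 + 24 = 628/7.
New quantity: Q = 352 − 3(628/7) = 580/7.
Buyer burden = 628/7 − 76 = 96/7; seller burden = 76 − 460/7 = 72/7.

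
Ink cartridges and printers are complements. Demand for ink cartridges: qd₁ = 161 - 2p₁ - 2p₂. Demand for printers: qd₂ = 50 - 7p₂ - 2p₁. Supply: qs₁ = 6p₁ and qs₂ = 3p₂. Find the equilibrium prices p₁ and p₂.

Market 1: 161 - 2p₁ - 2p₂ = 6p₁ → 8p₁ + 2p₂ = 161.
Market 2: 10p₂ + 2p₁ = 50.
Eliminating p₂: 10×(1) − 2×(2) gives 76p₁ = 1510, so p₁ = 755/38.
Back-substitute into (2): p₂ = (50 − 2×755/38) / 10 = 39/38.

p₁ = 755/38, p₂ = 39/38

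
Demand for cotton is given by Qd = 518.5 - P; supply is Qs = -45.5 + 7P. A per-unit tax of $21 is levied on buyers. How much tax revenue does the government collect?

Tax revenue = 9022.125

Pre-tax equilibrium: P* = 70.5, Q* = 448.
Tax on buyers shifts demand to Qd = 518.5 − 1(P + 21) = 497.5 - P.
497.5 - P = -45.5 + 7P gives seller price Ps = 67.875; buyers pay Pb = 67.875 + 21 = 88.875.
New quantity: Q = 518.5 − 1(88.875) = 429.625.
Revenue = 21 × 429.625 = 9022.125.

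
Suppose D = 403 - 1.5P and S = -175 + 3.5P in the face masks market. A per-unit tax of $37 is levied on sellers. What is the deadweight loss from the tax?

Deadweight loss = 718.725

Pre-tax equilibrium: P* = 115.6, Q* = 229.6.
Tax on sellers shifts supply to S = -175 + 3.5(P − 37) = -304.5 + 3.5P.
403 - 1.5P = -304.5 + 3.5P gives buyer price Pb = 141.5; sellers receive Ps = 141.5 − 37 = 104.5.
New quantity: Q = 403 − 1.5(141.5) = 190.75.
DWL = ½ × 37 × (229.6 − 190.75) = 718.725.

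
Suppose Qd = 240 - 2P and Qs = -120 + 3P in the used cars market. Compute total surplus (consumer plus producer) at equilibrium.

Total surplus = 3840

Equilibrium: 240 - 2P = -120 + 3P gives P* = 72, Q* = 96.
Demand choke price: P = 120; supply starts at P = 40.
CS = ½(120 − 72)(96) = 2304; PS = ½(72 − 40)(96) = 1536.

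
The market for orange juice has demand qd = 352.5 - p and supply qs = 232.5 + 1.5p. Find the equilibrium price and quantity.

Set qd = qs: 352.5 - p = 232.5 + 1.5p.
120 = 2.5p, so p* = 48.
q* = 352.5 − 1(48) = 304.5.

p* = 48, q* = 304.5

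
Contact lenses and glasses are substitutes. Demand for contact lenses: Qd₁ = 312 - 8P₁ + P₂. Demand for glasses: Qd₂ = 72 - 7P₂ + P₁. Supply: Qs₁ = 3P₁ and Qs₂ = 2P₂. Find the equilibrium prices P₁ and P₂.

P₁ = 1440/49, P₂ = 552/49

Market 1: 312 - 8P₁ + P₂ = 3P₁ → 11P₁ - P₂ = 312.
Market 2: 9P₂ - P₁ = 72.
Eliminating P₂: 9×(1) + 1×(2) gives 98P₁ = 2880, so P₁ = 1440/49.
Back-substitute into (2): P₂ = (72 + 1×1440/49) / 9 = 552/49.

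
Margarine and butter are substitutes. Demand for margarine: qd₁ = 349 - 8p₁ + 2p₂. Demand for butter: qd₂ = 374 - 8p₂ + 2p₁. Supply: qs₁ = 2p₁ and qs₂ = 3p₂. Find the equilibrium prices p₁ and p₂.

Market 1: 349 - 8p₁ + 2p₂ = 2p₁ → 10p₁ - 2p₂ = 349.
Market 2: 11p₂ - 2p₁ = 374.
Eliminating p₂: 11×(1) + 2×(2) gives 106p₁ = 4587, so p₁ = 4587/106.
Back-substitute into (2): p₂ = (374 + 2×4587/106) / 11 = 2219/53.

p₁ = 4587/106, p₂ = 2219/53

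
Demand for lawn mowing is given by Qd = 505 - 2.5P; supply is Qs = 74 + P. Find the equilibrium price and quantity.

Set Qd = Qs: 505 - 2.5P = 74 + P.
431 = 3.5P, so P* = 862/7.
Q* = 505 − 2.5(862/7) = 1380/7.

P* = 862/7, Q* = 1380/7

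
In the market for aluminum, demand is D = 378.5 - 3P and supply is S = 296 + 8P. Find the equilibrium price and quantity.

P* = 7.5, Q* = 356

Set D = S: 378.5 - 3P = 296 + 8P.
82.5 = 11P, so P* = 7.5.
Q* = 378.5 − 3(7.5) = 356.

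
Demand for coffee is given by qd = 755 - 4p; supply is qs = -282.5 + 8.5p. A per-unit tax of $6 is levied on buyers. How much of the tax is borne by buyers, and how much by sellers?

Pre-tax equilibrium: p* = 83, q* = 423.
Tax on buyers shifts demand to qd = 755 − 4(p + 6) = 731 - 4p.
731 - 4p = -282.5 + 8.5p gives seller price ps = 81.08; buyers pay pb = 81.08 + 6 = 87.08.
New quantity: q = 755 − 4(87.08) = 406.68.
Buyer burden = 87.08 − 83 = 4.08; seller burden = 83 − 81.08 = 1.92.

Buyers bear $4.08, sellers bear $1.92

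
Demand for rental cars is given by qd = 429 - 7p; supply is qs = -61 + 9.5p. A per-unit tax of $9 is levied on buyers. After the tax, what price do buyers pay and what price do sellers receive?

Pre-tax equilibrium: p* = 980/33, q* = 7297/33.
Tax on buyers shifts demand to qd = 429 − 7(p + 9) = 366 - 7p.
366 - 7p = -61 + 9.5p gives seller price ps = 854/33; buyers pay pb = 854/33 + 9 = 1151/33.
New quantity: q = 429 − 7(1151/33) = 6100/33.

Buyers pay 1151/33, sellers receive 854/33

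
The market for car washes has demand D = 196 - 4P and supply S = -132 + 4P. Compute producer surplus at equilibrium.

Equilibrium: 196 - 4P = -132 + 4P gives P* = 41, Q* = 32.
Supply starts at P = 33 (where S = 0).
PS = ½(41 − 33)(32) = 128.

Producer surplus = 128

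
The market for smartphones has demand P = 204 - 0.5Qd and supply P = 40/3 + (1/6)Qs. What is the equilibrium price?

Set the two price expressions equal: 204 - 0.5Q = 40/3 + (1/6)Q.
572/3 = (2/3)Q, so Q* = 286.
P* = 204 − (0.5)(286) = 61.

P* = 61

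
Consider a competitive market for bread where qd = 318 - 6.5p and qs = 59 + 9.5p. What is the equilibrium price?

p* = 16.1875

Set qd = qs: 318 - 6.5p = 59 + 9.5p.
259 = 16p, so p* = 16.1875.
q* = 318 − 6.5(16.1875) = 212.78125.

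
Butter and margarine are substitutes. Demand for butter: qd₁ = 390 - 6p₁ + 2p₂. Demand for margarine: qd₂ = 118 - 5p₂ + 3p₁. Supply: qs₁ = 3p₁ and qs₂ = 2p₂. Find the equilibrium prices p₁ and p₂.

Market 1: 390 - 6p₁ + 2p₂ = 3p₁ → 9p₁ - 2p₂ = 390.
Market 2: 7p₂ - 3p₁ = 118.
Eliminating p₂: 7×(1) + 2×(2) gives 57p₁ = 2966, so p₁ = 2966/57.
Back-substitute into (2): p₂ = (118 + 3×2966/57) / 7 = 744/19.

p₁ = 2966/57, p₂ = 744/19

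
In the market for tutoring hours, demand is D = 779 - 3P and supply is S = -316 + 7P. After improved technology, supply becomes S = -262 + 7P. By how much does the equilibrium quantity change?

ΔQ = 16.2

Original equilibrium: P* = 109.5, Q* = 450.5.
New equilibrium: 779 - 3P = -262 + 7P, so 1041 = 10P and P' = 104.1; Q' = 779 − 3(104.1) = 466.7.
Change in quantity: 466.7 − 450.5 = 16.2.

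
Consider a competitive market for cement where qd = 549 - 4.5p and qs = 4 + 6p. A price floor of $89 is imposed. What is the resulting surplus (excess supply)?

Equilibrium price would be p* = 1090/21, so the floor at 89 binds.
At p = 89: qd = 148.5, qs = 538.
Surplus = 538 − 148.5 = 389.5.

Surplus = 389.5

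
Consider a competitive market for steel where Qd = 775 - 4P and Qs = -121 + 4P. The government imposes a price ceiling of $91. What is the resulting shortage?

Equilibrium price would be P* = 112, so the ceiling at 91 binds.
At P = 91: Qd = 775 − 4(91) = 411, Qs = -121 + 4(91) = 243.
Shortage = 411 − 243 = 168.

Shortage = 168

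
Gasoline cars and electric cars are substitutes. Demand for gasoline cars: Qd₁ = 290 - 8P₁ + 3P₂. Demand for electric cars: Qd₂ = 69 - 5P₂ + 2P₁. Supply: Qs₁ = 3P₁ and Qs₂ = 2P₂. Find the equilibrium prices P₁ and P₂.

Market 1: 290 - 8P₁ + 3P₂ = 3P₁ → 11P₁ - 3P₂ = 290.
Market 2: 7P₂ - 2P₁ = 69.
Eliminating P₂: 7×(1) + 3×(2) gives 71P₁ = 2237, so P₁ = 2237/71.
Back-substitute into (2): P₂ = (69 + 2×2237/71) / 7 = 1339/71.

P₁ = 2237/71, P₂ = 1339/71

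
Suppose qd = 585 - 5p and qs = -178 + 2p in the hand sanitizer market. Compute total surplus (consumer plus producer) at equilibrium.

Total surplus = 560

Equilibrium: 585 - 5p = -178 + 2p gives p* = 109, q* = 40.
Demand choke price: p = 117; supply starts at p = 89.
CS = ½(117 − 109)(40) = 160; PS = ½(109 − 89)(40) = 400.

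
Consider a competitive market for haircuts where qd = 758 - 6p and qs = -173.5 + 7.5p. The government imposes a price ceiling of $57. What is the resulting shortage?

Shortage = 162

Equilibrium price would be p* = 69, so the ceiling at 57 binds.
At p = 57: qd = 758 − 6(57) = 416, qs = -173.5 + 7.5(57) = 254.
Shortage = 416 − 254 = 162.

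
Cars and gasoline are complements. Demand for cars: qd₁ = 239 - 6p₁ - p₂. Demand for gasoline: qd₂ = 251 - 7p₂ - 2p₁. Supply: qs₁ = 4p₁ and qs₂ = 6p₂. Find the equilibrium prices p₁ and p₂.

p₁ = 22.3125, p₂ = 15.875

Market 1: 239 - 6p₁ - p₂ = 4p₁ → 10p₁ + p₂ = 239.
Market 2: 13p₂ + 2p₁ = 251.
Eliminating p₂: 13×(1) − 1×(2) gives 128p₁ = 2856, so p₁ = 22.3125.
Back-substitute into (2): p₂ = (251 − 2×22.3125) / 13 = 15.875.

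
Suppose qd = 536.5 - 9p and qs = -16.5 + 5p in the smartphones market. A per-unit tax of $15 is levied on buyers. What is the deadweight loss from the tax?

Deadweight loss = 10125/28

Pre-tax equilibrium: p* = 39.5, q* = 181.
Tax on buyers shifts demand to qd = 536.5 − 9(p + 15) = 401.5 - 9p.
401.5 - 9p = -16.5 + 5p gives seller price ps = 209/7; buyers pay pb = 209/7 + 15 = 314/7.
New quantity: q = 536.5 − 9(314/7) = 1859/14.
DWL = ½ × 15 × (181 − 1859/14) = 10125/28.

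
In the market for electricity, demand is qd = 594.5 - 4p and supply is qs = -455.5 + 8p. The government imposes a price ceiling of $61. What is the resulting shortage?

Shortage = 318

Equilibrium price would be p* = 87.5, so the ceiling at 61 binds.
At p = 61: qd = 594.5 − 4(61) = 350.5, qs = -455.5 + 8(61) = 32.5.
Shortage = 350.5 − 32.5 = 318.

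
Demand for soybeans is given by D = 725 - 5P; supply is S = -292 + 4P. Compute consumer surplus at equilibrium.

Consumer surplus = 2560

Equilibrium: 725 - 5P = -292 + 4P gives P* = 113, Q* = 160.
Demand choke price (D = 0): P = 145.
CS = ½(145 − 113)(160) = 2560.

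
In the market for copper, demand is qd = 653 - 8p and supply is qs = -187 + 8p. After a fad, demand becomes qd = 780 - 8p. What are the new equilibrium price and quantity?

Original equilibrium: p* = 52.5, q* = 233.
New equilibrium: 780 - 8p = -187 + 8p, so 967 = 16p and p' = 60.4375; q' = 780 − 8(60.4375) = 296.5.

p' = 60.4375, q' = 296.5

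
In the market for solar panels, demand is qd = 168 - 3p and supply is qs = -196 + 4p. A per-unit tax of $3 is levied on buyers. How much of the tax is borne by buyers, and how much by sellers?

Buyers bear 12/7, sellers bear 9/7

Pre-tax equilibrium: p* = 52, q* = 12.
Tax on buyers shifts demand to qd = 168 − 3(p + 3) = 159 - 3p.
159 - 3p = -196 + 4p gives seller price ps = 355/7; buyers pay pb = 355/7 + 3 = 376/7.
New quantity: q = 168 − 3(376/7) = 48/7.
Buyer burden = 376/7 − 52 = 12/7; seller burden = 52 − 355/7 = 9/7.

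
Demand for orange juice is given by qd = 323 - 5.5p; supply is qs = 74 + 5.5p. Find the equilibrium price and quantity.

Set qd = qs: 323 - 5.5p = 74 + 5.5p.
249 = 11p, so p* = 249/11.
q* = 323 − 5.5(249/11) = 198.5.

p* = 249/11, q* = 198.5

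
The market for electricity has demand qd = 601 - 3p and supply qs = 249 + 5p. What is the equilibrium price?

p* = 44

Set qd = qs: 601 - 3p = 249 + 5p.
352 = 8p, so p* = 44.
q* = 601 − 3(44) = 469.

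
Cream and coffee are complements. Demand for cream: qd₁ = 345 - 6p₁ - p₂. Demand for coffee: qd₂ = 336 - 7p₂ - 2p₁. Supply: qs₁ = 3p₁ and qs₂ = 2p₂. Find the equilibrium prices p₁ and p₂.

Market 1: 345 - 6p₁ - p₂ = 3p₁ → 9p₁ + p₂ = 345.
Market 2: 9p₂ + 2p₁ = 336.
Eliminating p₂: 9×(1) − 1×(2) gives 79p₁ = 2769, so p₁ = 2769/79.
Back-substitute into (2): p₂ = (336 − 2×2769/79) / 9 = 2334/79.

p₁ = 2769/79, p₂ = 2334/79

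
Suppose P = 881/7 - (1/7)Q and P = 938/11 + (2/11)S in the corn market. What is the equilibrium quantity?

Set the two price expressions equal: 881/7 - (1/7)Q = 938/11 + (2/11)Q.
3125/77 = (25/77)Q, so Q* = 125.
P* = 881/7 − (1/7)(125) = 108.

Q* = 125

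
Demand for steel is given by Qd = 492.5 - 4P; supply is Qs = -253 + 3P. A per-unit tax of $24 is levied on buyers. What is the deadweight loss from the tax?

Deadweight loss = 3456/7

Pre-tax equilibrium: P* = 106.5, Q* = 66.5.
Tax on buyers shifts demand to Qd = 492.5 − 4(P + 24) = 396.5 - 4P.
396.5 - 4P = -253 + 3P gives seller price Ps = 1299/14; buyers pay Pb = 1299/14 + 24 = 1635/14.
New quantity: Q = 492.5 − 4(1635/14) = 355/14.
DWL = ½ × 24 × (66.5 − 355/14) = 3456/7.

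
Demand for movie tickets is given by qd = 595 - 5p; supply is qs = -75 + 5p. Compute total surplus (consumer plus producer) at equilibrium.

Equilibrium: 595 - 5p = -75 + 5p gives p* = 67, q* = 260.
Demand choke price: p = 119; supply starts at p = 15.
CS = ½(119 − 67)(260) = 6760; PS = ½(67 − 15)(260) = 6760.

Total surplus = 13520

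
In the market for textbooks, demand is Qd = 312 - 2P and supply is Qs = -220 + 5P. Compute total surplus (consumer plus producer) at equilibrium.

Total surplus = 8960

Equilibrium: 312 - 2P = -220 + 5P gives P* = 76, Q* = 160.
Demand choke price: P = 156; supply starts at P = 44.
CS = ½(156 − 76)(160) = 6400; PS = ½(76 − 44)(160) = 2560.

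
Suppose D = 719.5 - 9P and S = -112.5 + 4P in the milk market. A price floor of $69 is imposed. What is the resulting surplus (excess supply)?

Surplus = 65

Equilibrium price would be P* = 64, so the floor at 69 binds.
At P = 69: D = 98.5, S = 163.5.
Surplus = 163.5 − 98.5 = 65.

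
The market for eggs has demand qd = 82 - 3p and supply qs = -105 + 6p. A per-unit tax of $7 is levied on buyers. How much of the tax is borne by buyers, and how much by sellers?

Pre-tax equilibrium: p* = 187/9, q* = 59/3.
Tax on buyers shifts demand to qd = 82 − 3(p + 7) = 61 - 3p.
61 - 3p = -105 + 6p gives seller price ps = 166/9; buyers pay pb = 166/9 + 7 = 229/9.
New quantity: q = 82 − 3(229/9) = 17/3.
Buyer burden = 229/9 − 187/9 = 14/3; seller burden = 187/9 − 166/9 = 7/3.

Buyers bear 14/3, sellers bear 7/3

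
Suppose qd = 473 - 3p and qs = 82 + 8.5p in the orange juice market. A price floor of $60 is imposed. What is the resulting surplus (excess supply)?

Surplus = 299

Equilibrium price would be p* = 34, so the floor at 60 binds.
At p = 60: qd = 293, qs = 592.
Surplus = 592 − 293 = 299.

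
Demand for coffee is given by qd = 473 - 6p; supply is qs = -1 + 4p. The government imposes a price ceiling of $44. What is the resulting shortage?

Shortage = 34

Equilibrium price would be p* = 47.4, so the ceiling at 44 binds.
At p = 44: qd = 473 − 6(44) = 209, qs = -1 + 4(44) = 175.
Shortage = 209 − 175 = 34.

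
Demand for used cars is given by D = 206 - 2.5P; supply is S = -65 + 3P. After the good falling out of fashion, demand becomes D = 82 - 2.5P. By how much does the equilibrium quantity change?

Original equilibrium: P* = 542/11, Q* = 911/11.
New equilibrium: 82 - 2.5P = -65 + 3P, so 147 = 5.5P and P' = 294/11; Q' = 82 − 2.5(294/11) = 167/11.
Change in quantity: 167/11 − 911/11 = -744/11.

ΔQ = -744/11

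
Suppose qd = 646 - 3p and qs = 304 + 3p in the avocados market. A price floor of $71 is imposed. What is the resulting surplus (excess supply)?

Equilibrium price would be p* = 57, so the floor at 71 binds.
At p = 71: qd = 433, qs = 517.
Surplus = 517 − 433 = 84.

Surplus = 84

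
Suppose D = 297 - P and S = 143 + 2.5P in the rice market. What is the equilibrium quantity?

Set D = S: 297 - P = 143 + 2.5P.
154 = 3.5P, so P* = 44.
Q* = 297 − 1(44) = 253.

Q* = 253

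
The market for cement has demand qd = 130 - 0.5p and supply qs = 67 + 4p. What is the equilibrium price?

Set qd = qs: 130 - 0.5p = 67 + 4p.
63 = 4.5p, so p* = 14.
q* = 130 − 0.5(14) = 123.

p* = 14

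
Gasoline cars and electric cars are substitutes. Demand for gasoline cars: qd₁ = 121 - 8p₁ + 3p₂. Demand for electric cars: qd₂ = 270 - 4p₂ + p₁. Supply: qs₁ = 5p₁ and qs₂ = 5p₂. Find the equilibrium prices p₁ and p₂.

p₁ = 633/38, p₂ = 3631/114

Market 1: 121 - 8p₁ + 3p₂ = 5p₁ → 13p₁ - 3p₂ = 121.
Market 2: 9p₂ - p₁ = 270.
Eliminating p₂: 9×(1) + 3×(2) gives 114p₁ = 1899, so p₁ = 633/38.
Back-substitute into (2): p₂ = (270 + 1×633/38) / 9 = 3631/114.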